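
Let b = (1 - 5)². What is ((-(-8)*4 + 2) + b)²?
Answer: 2500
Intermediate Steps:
b = 16 (b = (-4)² = 16)
((-(-8)*4 + 2) + b)² = ((-(-8)*4 + 2) + 16)² = ((-4*(-8) + 2) + 16)² = ((32 + 2) + 16)² = (34 + 16)² = 50² = 2500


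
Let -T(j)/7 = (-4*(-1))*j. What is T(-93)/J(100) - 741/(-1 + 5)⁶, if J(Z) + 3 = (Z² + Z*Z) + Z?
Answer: -201233/3919872 ≈ -0.051337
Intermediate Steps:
T(j) = -28*j (T(j) = -7*(-4*(-1))*j = -28*j)
J(Z) = -3 + Z + 2*Z² (J(Z) = -3 + ((Z² + Z*Z) + Z) = -3 + ((Z² + Z²) + Z) = -3 + (2*Z² + Z) = -3 + (Z + 2*Z²) = -3 + Z + 2*Z²)
T(-93)/J(100) - 741/(-1 + 5)⁶ = (-28*(-93))/(-3 + 100 + 2*100²) - 741/(-1 + 5)⁶ = 2604/(-3 + 100 + 2*10000) - 741/((4²)³) = 2604/(-3 + 100 + 20000) - 741/(16³) = 2604/20097 - 741/4096 = 2604*(1/20097) - 741*1/4096 = 124/957 - 741/4096 = -201233/3919872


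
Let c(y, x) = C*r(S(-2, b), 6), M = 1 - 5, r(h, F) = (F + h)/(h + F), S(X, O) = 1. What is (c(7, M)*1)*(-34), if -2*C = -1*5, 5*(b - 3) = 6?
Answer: -85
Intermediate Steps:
b = 21/5 (b = 3 + (⅕)*6 = 3 + 6/5 = 21/5 ≈ 4.2000)
C = 5/2 (C = -(-1)*5/2 = -½*(-5) = 5/2 ≈ 2.5000)
r(h, F) = 1 (r(h, F) = (F + h)/(F + h) = 1)
M = -4
c(y, x) = 5/2 (c(y, x) = (5/2)*1 = 5/2)
(c(7, M)*1)*(-34) = ((5/2)*1)*(-34) = (5/2)*(-34) = -85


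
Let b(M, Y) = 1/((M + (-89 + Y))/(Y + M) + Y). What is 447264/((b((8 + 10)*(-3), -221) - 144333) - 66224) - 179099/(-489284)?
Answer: -5471079021670069/3111836259095684 ≈ -1.7582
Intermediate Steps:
b(M, Y) = 1/(Y + (-89 + M + Y)/(M + Y)) (b(M, Y) = 1/((-89 + M + Y)/(M + Y) + Y) = 1/(Y + (-89 + M + Y)/(M + Y)))
447264/((b((8 + 10)*(-3), -221) - 144333) - 66224) - 179099/(-489284) = 447264/((((8 + 10)*(-3) - 221)/(-89 + (8 + 10)*(-3) - 221 + (-221)² + ((8 + 10)*(-3))*(-221)) - 144333) - 66224) - 179099/(-489284) = 447264/(((18*(-3) - 221)/(-89 + 18*(-3) - 221 + 48841 + (18*(-3))*(-221)) - 144333) - 66224) - 179099*(-1/489284) = 447264/(((-54 - 221)/(-89 - 54 - 221 + 48841 - 54*(-221)) - 144333) - 66224) + 179099/489284 = 447264/((-275/(-89 - 54 - 221 + 48841 + 11934) - 144333) - 66224) + 179099/489284 = 447264/((-275/60411 - 144333) - 66224) + 179099/489284 = 447264/(-8719301138/60411 - 66224) + 179099/489284 = 447264/(-12719959202/60411) + 179099/489284 = 447264*(-60411/12719959202) + 179099/489284 = -13509832752/6359979601 + 179099/489284 = -5471079021670069/3111836259095684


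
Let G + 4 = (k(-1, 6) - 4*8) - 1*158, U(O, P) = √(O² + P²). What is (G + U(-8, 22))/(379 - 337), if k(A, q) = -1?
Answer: -65/14 + √137/21 ≈ -4.0855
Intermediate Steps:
G = -195 (G = -4 + ((-1 - 4*8) - 1*158) = -4 + ((-1 - 32) - 158) = -4 + (-33 - 158) = -4 - 191 = -195)
(G + U(-8, 22))/(379 - 337) = (-195 + √((-8)² + 22²))/(379 - 337) = (-195 + √(64 + 484))/42 = (-195 + √548)*(1/42) = (-195 + 2*√137)*(1/42) = -65/14 + √137/21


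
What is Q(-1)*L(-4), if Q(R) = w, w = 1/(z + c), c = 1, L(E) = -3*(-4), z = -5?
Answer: -3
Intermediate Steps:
L(E) = 12
w = -¼ (w = 1/(-5 + 1) = 1/(-4) = -¼ ≈ -0.25000)
Q(R) = -¼
Q(-1)*L(-4) = -¼*12 = -3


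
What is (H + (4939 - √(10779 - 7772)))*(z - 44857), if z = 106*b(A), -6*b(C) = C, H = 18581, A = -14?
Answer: -1049219360 + 133829*√3007/3 ≈ -1.0468e+9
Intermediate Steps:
b(C) = -C/6
z = 742/3 (z = 106*(-⅙*(-14)) = 106*(7/3) = 742/3 ≈ 247.33)
(H + (4939 - √(10779 - 7772)))*(z - 44857) = (18581 + (4939 - √(10779 - 7772)))*(742/3 - 44857) = (18581 + (4939 - √3007))*(-133829/3) = (23520 - √3007)*(-133829/3) = -1049219360 + 133829*√3007/3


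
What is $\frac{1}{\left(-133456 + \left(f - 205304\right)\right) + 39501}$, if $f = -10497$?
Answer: $- \frac{1}{309756} \approx -3.2283 \cdot 10^{-6}$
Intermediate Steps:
$\frac{1}{\left(-133456 + \left(f - 205304\right)\right) + 39501} = \frac{1}{\left(-133456 - 215801\right) + 39501} = \frac{1}{-349257 + 39501} = \frac{1}{-309756} = - \frac{1}{309756}$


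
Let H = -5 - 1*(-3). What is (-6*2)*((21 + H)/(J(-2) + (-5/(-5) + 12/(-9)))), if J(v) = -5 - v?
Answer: 342/5 ≈ 68.400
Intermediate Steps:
H = -2 (H = -5 + 3 = -2)
(-6*2)*((21 + H)/(J(-2) + (-5/(-5) + 12/(-9)))) = (-6*2)*((21 - 2)/((-5 - 1*(-2)) + (-5/(-5) + 12/(-9)))) = -228/((-5 + 2) + (-5*(-⅕) + 12*(-⅑))) = -228/(-3 + (1 - 4/3)) = -228/(-3 - ⅓) = -228/(-10/3) = -228*(-3)/10 = -12*(-57/10) = 342/5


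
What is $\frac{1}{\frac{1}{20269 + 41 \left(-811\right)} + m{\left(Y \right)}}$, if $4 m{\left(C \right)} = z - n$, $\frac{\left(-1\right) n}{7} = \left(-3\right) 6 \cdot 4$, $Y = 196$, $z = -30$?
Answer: $- \frac{6491}{866549} \approx -0.0074906$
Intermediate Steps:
$n = 504$ ($n = - 7 \left(-3\right) 6 \cdot 4 = - 7 \left(\left(-18\right) 4\right) = \left(-7\right) \left(-72\right) = 504$)
$m{\left(C \right)} = - \frac{267}{2}$ ($m{\left(C \right)} = \frac{-30 - 504}{4} = \frac{1}{4} \left(-534\right) = - \frac{267}{2}$)
$\frac{1}{\frac{1}{20269 + 41 \left(-811\right)} + m{\left(Y \right)}} = \frac{1}{\frac{1}{20269 + 41 \left(-811\right)} - \frac{267}{2}} = \frac{1}{\frac{1}{20269 - 33251} - \frac{267}{2}} = \frac{1}{\frac{1}{-12982} - \frac{267}{2}} = \frac{1}{- \frac{1}{12982} - \frac{267}{2}} = \frac{1}{- \frac{866549}{6491}} = - \frac{6491}{866549}$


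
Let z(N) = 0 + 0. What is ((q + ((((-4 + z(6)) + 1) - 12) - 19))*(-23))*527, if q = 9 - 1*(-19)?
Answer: 72726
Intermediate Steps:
q = 28 (q = 9 + 19 = 28)
z(N) = 0
((q + ((((-4 + z(6)) + 1) - 12) - 19))*(-23))*527 = ((28 + ((((-4 + 0) + 1) - 12) - 19))*(-23))*527 = ((28 + (((-4 + 1) - 12) - 19))*(-23))*527 = ((28 + ((-3 - 12) - 19))*(-23))*527 = ((28 + (-15 - 19))*(-23))*527 = ((28 - 34)*(-23))*527 = -6*(-23)*527 = 138*527 = 72726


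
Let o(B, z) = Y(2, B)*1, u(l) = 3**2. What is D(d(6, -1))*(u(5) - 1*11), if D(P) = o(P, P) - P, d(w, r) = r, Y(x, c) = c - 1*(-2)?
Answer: -4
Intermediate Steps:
Y(x, c) = 2 + c (Y(x, c) = c + 2 = 2 + c)
u(l) = 9
o(B, z) = 2 + B (o(B, z) = (2 + B)*1 = 2 + B)
D(P) = 2 (D(P) = (2 + P) - P = 2)
D(d(6, -1))*(u(5) - 1*11) = 2*(9 - 1*11) = 2*(9 - 11) = 2*(-2) = -4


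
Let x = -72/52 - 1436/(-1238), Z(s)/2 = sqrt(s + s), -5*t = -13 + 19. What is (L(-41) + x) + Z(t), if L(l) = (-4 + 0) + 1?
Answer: -25949/8047 + 4*I*sqrt(15)/5 ≈ -3.2247 + 3.0984*I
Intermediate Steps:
L(l) = -3 (L(l) = -4 + 1 = -3)
t = -6/5 (t = -(-13 + 19)/5 = -1/5*6 = -6/5 ≈ -1.2000)
Z(s) = 2*sqrt(2)*sqrt(s) (Z(s) = 2*sqrt(s + s) = 2*sqrt(2*s) = 2*(sqrt(2)*sqrt(s)) = 2*sqrt(2)*sqrt(s))
x = -1808/8047 (x = -72*1/52 - 1436*(-1/1238) = -18/13 + 718/619 = -1808/8047 ≈ -0.22468)
(L(-41) + x) + Z(t) = (-3 - 1808/8047) + 2*sqrt(2)*sqrt(-6/5) = -25949/8047 + 2*sqrt(2)*(I*sqrt(30)/5) = -25949/8047 + 4*I*sqrt(15)/5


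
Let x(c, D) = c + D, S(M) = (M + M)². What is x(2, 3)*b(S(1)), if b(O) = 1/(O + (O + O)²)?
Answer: 5/68 ≈ 0.073529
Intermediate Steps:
S(M) = 4*M² (S(M) = (2*M)² = 4*M²)
b(O) = 1/(O + 4*O²) (b(O) = 1/(O + (2*O)²) = 1/(O + 4*O²))
x(c, D) = D + c
x(2, 3)*b(S(1)) = (3 + 2)*(1/(((4*1²))*(1 + 4*(4*1²)))) = 5*(1/(((4*1))*(1 + 4*(4*1)))) = 5*(1/(4*(1 + 4*4))) = 5*(1/(4*(1 + 16))) = 5*((¼)/17) = 5*((¼)*(1/17)) = 5*(1/68) = 5/68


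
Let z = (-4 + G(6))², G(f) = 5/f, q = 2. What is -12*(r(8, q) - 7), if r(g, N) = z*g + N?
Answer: -2708/3 ≈ -902.67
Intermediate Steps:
z = 361/36 (z = (-4 + 5/6)² = (-4 + 5*(⅙))² = (-4 + ⅚)² = (-19/6)² = 361/36 ≈ 10.028)
r(g, N) = N + 361*g/36 (r(g, N) = 361*g/36 + N = N + 361*g/36)
-12*(r(8, q) - 7) = -12*((2 + (361/36)*8) - 7) = -12*((2 + 722/9) - 7) = -12*(740/9 - 7) = -12*677/9 = -2708/3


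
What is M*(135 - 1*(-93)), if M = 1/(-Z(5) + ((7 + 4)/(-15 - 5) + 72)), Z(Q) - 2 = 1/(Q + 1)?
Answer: 13680/4157 ≈ 3.2908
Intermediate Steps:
Z(Q) = 2 + 1/(1 + Q) (Z(Q) = 2 + 1/(Q + 1) = 2 + 1/(1 + Q))
M = 60/4157 (M = 1/(-(3 + 2*5)/(1 + 5) + ((7 + 4)/(-15 - 5) + 72)) = 1/(-(3 + 10)/6 + (11/(-20) + 72)) = 1/(-13/6 + (11*(-1/20) + 72)) = 1/(-1*13/6 + (-11/20 + 72)) = 1/(-13/6 + 1429/20) = 1/(4157/60) = 60/4157 ≈ 0.014433)
M*(135 - 1*(-93)) = 60*(135 - 1*(-93))/4157 = 60*(135 + 93)/4157 = (60/4157)*228 = 13680/4157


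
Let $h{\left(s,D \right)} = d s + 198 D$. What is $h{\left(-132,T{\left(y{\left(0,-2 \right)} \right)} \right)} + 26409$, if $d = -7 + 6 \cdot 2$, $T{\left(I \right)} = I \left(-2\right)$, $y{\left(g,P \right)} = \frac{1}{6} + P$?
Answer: $26475$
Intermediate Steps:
$y{\left(g,P \right)} = \frac{1}{6} + P$
$T{\left(I \right)} = - 2 I$
$d = 5$ ($d = -7 + 12 = 5$)
$h{\left(s,D \right)} = 5 s + 198 D$
$h{\left(-132,T{\left(y{\left(0,-2 \right)} \right)} \right)} + 26409 = \left(5 \left(-132\right) + 198 \left(- 2 \left(\frac{1}{6} - 2\right)\right)\right) + 26409 = \left(-660 + 198 \left(\left(-2\right) \left(- \frac{11}{6}\right)\right)\right) + 26409 = \left(-660 + 198 \cdot \frac{11}{3}\right) + 26409 = \left(-660 + 726\right) + 26409 = 66 + 26409 = 26475$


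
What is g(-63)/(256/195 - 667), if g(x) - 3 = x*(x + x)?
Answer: -1548495/129809 ≈ -11.929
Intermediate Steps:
g(x) = 3 + 2*x² (g(x) = 3 + x*(x + x) = 3 + x*(2*x) = 3 + 2*x²)
g(-63)/(256/195 - 667) = (3 + 2*(-63)²)/(256/195 - 667) = (3 + 2*3969)/(256*(1/195) - 667) = (3 + 7938)/(256/195 - 667) = 7941/(-129809/195) = -195/129809*7941 = -1548495/129809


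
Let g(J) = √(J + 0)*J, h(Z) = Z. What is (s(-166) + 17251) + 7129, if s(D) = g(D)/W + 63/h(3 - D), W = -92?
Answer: 4120283/169 + 83*I*√166/46 ≈ 24380.0 + 23.247*I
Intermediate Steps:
g(J) = J^(3/2) (g(J) = √J*J = J^(3/2))
s(D) = 63/(3 - D) - D^(3/2)/92 (s(D) = D^(3/2)/(-92) + 63/(3 - D) = D^(3/2)*(-1/92) + 63/(3 - D) = -D^(3/2)/92 + 63/(3 - D) = 63/(3 - D) - D^(3/2)/92)
(s(-166) + 17251) + 7129 = ((-5796 + (-166)^(3/2)*(3 - 1*(-166)))/(92*(-3 - 166)) + 17251) + 7129 = ((1/92)*(-5796 + (-166*I*√166)*(3 + 166))/(-169) + 17251) + 7129 = ((1/92)*(-1/169)*(-5796 - 166*I*√166*169) + 17251) + 7129 = ((1/92)*(-1/169)*(-5796 - 28054*I*√166) + 17251) + 7129 = ((63/169 + 83*I*√166/46) + 17251) + 7129 = (2915482/169 + 83*I*√166/46) + 7129 = 4120283/169 + 83*I*√166/46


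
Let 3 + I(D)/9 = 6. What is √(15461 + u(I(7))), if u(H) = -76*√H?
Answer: √(15461 - 228*√3) ≈ 122.74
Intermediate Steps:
I(D) = 27 (I(D) = -27 + 9*6 = -27 + 54 = 27)
√(15461 + u(I(7))) = √(15461 - 228*√3)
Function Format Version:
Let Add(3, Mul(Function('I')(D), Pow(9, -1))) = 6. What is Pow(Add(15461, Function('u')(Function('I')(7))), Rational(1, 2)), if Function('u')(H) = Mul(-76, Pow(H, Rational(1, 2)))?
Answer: Pow(Add(15461, Mul(-228, Pow(3, Rational(1, 2)))), Rational(1, 2)) ≈ 122.74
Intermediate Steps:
Function('I')(D) = 27 (Function('I')(D) = Add(-27, Mul(9, 6)) = Add(-27, 54) = 27)
Pow(Add(15461, Function('u')(Function('I')(7))), Rational(1, 2)) = Pow(Add(15461, Mul(-76, Pow(27, Rational(1, 2)))), Rational(1, 2)) = Pow(Add(15461, Mul(-76, Mul(3, Pow(3, Rational(1, 2))))), Rational(1, 2)) = Pow(Add(15461, Mul(-228, Pow(3, Rational(1, 2)))), Rational(1, 2))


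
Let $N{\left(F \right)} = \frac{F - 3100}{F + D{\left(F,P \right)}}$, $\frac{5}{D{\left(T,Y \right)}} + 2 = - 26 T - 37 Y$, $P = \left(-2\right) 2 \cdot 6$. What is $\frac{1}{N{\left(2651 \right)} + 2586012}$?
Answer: $\frac{36074807}{93289877689692} \approx 3.867 \cdot 10^{-7}$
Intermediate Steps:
$P = -24$ ($P = \left(-4\right) 6 = -24$)
$D{\left(T,Y \right)} = \frac{5}{-2 - 37 Y - 26 T}$ ($D{\left(T,Y \right)} = \frac{5}{-2 - \left(26 T + 37 Y\right)} = \frac{5}{-2 - 37 Y - 26 T}$)
$N{\left(F \right)} = \frac{-3100 + F}{F - \frac{5}{-886 + 26 F}}$ ($N{\left(F \right)} = \frac{F - 3100}{F - \frac{5}{2 + 26 F + 37 \left(-24\right)}} = \frac{-3100 + F}{F - \frac{5}{2 + 26 F - 888}} = \frac{-3100 + F}{F - \frac{5}{-886 + 26 F}}$)
$\frac{1}{N{\left(2651 \right)} + 2586012} = \frac{1}{\frac{-3100 + 2651}{2651 - \frac{5}{-886 + 26 \cdot 2651}} + 2586012} = \frac{1}{\frac{1}{2651 - \frac{5}{-886 + 68926}} \left(-449\right) + 2586012} = \frac{1}{\frac{1}{2651 - \frac{5}{68040}} \left(-449\right) + 2586012} = \frac{1}{\frac{1}{2651 - \frac{1}{13608}} \left(-449\right) + 2586012} = \frac{1}{\frac{1}{\frac{36074807}{13608}} \left(-449\right) + 2586012} = \frac{1}{\frac{13608}{36074807} \left(-449\right) + 2586012} = \frac{1}{- \frac{6109992}{36074807} + 2586012} = \frac{1}{\frac{93289877689692}{36074807}} = \frac{36074807}{93289877689692}$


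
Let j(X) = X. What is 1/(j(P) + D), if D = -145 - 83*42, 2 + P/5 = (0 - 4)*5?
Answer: -1/3741 ≈ -0.00026731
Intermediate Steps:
P = -110 (P = -10 + 5*((0 - 4)*5) = -10 + 5*(-4*5) = -10 + 5*(-20) = -10 - 100 = -110)
D = -3631 (D = -145 - 3486 = -3631)
1/(j(P) + D) = 1/(-110 - 3631) = 1/(-3741) = -1/3741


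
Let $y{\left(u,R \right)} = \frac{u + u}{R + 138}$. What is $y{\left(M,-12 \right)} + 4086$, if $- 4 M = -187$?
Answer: $\frac{1029859}{252} \approx 4086.7$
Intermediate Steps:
$M = \frac{187}{4}$ ($M = \left(- \frac{1}{4}\right) \left(-187\right) = \frac{187}{4} \approx 46.75$)
$y{\left(u,R \right)} = \frac{2 u}{138 + R}$
$y{\left(M,-12 \right)} + 4086 = 2 \cdot \frac{187}{4} \frac{1}{138 - 12} + 4086 = 2 \cdot \frac{187}{4} \cdot \frac{1}{126} + 4086 = \frac{187}{252} + 4086 = \frac{1029859}{252}$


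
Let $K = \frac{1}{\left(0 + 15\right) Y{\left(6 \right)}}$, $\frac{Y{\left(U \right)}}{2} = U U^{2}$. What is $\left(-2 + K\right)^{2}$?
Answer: $\frac{167935681}{41990400} \approx 3.9994$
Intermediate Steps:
$Y{\left(U \right)} = 2 U^{3}$ ($Y{\left(U \right)} = 2 U U^{2} = 2 U^{3}$)
$K = \frac{1}{6480}$ ($K = \frac{1}{\left(0 + 15\right) 2 \cdot 6^{3}} = \frac{1}{15 \cdot 2 \cdot 216} = \frac{1}{15 \cdot 432} = \frac{1}{15} \cdot \frac{1}{432} = \frac{1}{6480} \approx 0.00015432$)
$\left(-2 + K\right)^{2} = \left(-2 + \frac{1}{6480}\right)^{2} = \left(- \frac{12959}{6480}\right)^{2} = \frac{167935681}{41990400}$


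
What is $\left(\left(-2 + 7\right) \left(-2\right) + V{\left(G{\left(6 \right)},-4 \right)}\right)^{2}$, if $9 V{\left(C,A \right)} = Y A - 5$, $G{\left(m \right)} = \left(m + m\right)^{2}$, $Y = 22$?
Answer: $\frac{3721}{9} \approx 413.44$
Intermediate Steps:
$G{\left(m \right)} = 4 m^{2}$ ($G{\left(m \right)} = \left(2 m\right)^{2} = 4 m^{2}$)
$V{\left(C,A \right)} = - \frac{5}{9} + \frac{22 A}{9}$ ($V{\left(C,A \right)} = \frac{22 A - 5}{9} = \frac{-5 + 22 A}{9} = - \frac{5}{9} + \frac{22 A}{9}$)
$\left(\left(-2 + 7\right) \left(-2\right) + V{\left(G{\left(6 \right)},-4 \right)}\right)^{2} = \left(\left(-2 + 7\right) \left(-2\right) + \left(- \frac{5}{9} + \frac{22}{9} \left(-4\right)\right)\right)^{2} = \left(5 \left(-2\right) - \frac{31}{3}\right)^{2} = \left(-10 - \frac{31}{3}\right)^{2} = \left(- \frac{61}{3}\right)^{2} = \frac{3721}{9}$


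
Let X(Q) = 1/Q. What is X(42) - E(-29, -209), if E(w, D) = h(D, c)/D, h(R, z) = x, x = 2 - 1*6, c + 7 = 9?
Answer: 41/8778 ≈ 0.0046708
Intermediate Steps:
c = 2 (c = -7 + 9 = 2)
x = -4 (x = 2 - 6 = -4)
h(R, z) = -4
E(w, D) = -4/D
X(42) - E(-29, -209) = 1/42 - (-4)/(-209) = 1/42 - (-4)*(-1)/209 = 1/42 - 1*4/209 = 1/42 - 4/209 = 41/8778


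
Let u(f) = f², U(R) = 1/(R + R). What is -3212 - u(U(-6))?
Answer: -462529/144 ≈ -3212.0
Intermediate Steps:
U(R) = 1/(2*R)
-3212 - u(U(-6)) = -3212 - ((½)/(-6))² = -3212 - ((½)*(-⅙))² = -3212 - (-1/12)² = -3212 - 1*1/144 = -3212 - 1/144 = -462529/144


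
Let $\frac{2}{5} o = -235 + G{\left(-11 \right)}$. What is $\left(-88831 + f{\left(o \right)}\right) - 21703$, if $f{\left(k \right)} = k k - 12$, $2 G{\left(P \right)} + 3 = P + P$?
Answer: $\frac{4356889}{16} \approx 2.7231 \cdot 10^{5}$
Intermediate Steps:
$G{\left(P \right)} = - \frac{3}{2} + P$ ($G{\left(P \right)} = - \frac{3}{2} + \frac{P + P}{2} = - \frac{3}{2} + \frac{2 P}{2} = - \frac{3}{2} + P$)
$o = - \frac{2475}{4}$ ($o = \frac{5 \left(-235 - \frac{25}{2}\right)}{2} = \frac{5}{2} \left(- \frac{495}{2}\right) = - \frac{2475}{4} \approx -618.75$)
$f{\left(k \right)} = -12 + k^{2}$ ($f{\left(k \right)} = k^{2} - 12 = -12 + k^{2}$)
$\left(-88831 + f{\left(o \right)}\right) - 21703 = \left(-88831 - \left(12 - \left(- \frac{2475}{4}\right)^{2}\right)\right) - 21703 = \left(-88831 + \left(-12 + \frac{6125625}{16}\right)\right) - 21703 = \left(-88831 + \frac{6125433}{16}\right) - 21703 = \frac{4704137}{16} - 21703 = \frac{4356889}{16}$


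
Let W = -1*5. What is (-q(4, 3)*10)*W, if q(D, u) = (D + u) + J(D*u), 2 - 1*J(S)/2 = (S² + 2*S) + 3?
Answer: -16550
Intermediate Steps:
J(S) = -2 - 4*S - 2*S² (J(S) = 4 - 2*((S² + 2*S) + 3) = 4 - 2*(3 + S² + 2*S) = 4 + (-6 - 4*S - 2*S²) = -2 - 4*S - 2*S²)
W = -5
q(D, u) = -2 + D + u - 4*D*u - 2*D²*u² (q(D, u) = (D + u) + (-2 - 4*D*u - 2*D²*u²) = -2 + D + u - 4*D*u - 2*D²*u²)
(-q(4, 3)*10)*W = (-(-2 + 4 + 3 - 4*4*3 - 2*4²*3²)*10)*(-5) = (-(-2 + 4 + 3 - 48 - 2*16*9)*10)*(-5) = (-(-2 + 4 + 3 - 48 - 288)*10)*(-5) = (-1*(-331)*10)*(-5) = (331*10)*(-5) = 3310*(-5) = -16550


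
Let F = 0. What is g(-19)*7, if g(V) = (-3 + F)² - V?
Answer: 196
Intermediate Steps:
g(V) = 9 - V (g(V) = (-3 + 0)² - V = (-3)² - V = 9 - V)
g(-19)*7 = (9 - 1*(-19))*7 = (9 + 19)*7 = 28*7 = 196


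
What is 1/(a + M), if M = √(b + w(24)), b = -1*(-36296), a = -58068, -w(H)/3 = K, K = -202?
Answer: -29034/1685927861 - √36902/3371855722 ≈ -1.7278e-5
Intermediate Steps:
w(H) = 606 (w(H) = -3*(-202) = 606)
b = 36296
M = √36902 (M = √(36296 + 606) = √36902 ≈ 192.10)
1/(a + M) = 1/(-58068 + √36902)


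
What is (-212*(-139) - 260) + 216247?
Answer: 245455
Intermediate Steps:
(-212*(-139) - 260) + 216247 = (29468 - 260) + 216247 = 29208 + 216247 = 245455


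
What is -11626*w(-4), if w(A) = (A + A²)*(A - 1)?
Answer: 697560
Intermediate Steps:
w(A) = (-1 + A)*(A + A²) (w(A) = (A + A²)*(-1 + A) = (-1 + A)*(A + A²))
-11626*w(-4) = -11626*((-4)³ - 1*(-4)) = -11626*(-64 + 4) = -11626*(-60) = 697560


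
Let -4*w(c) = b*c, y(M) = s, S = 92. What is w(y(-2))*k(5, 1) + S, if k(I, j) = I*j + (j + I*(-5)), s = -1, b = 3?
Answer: 311/4 ≈ 77.750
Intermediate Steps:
k(I, j) = j - 5*I + I*j (k(I, j) = I*j + (j - 5*I) = j - 5*I + I*j)
y(M) = -1
w(c) = -3*c/4
w(y(-2))*k(5, 1) + S = (-¾*(-1))*(1 - 5*5 + 5*1) + 92 = 3*(1 - 25 + 5)/4 + 92 = (¾)*(-19) + 92 = -57/4 + 92 = 311/4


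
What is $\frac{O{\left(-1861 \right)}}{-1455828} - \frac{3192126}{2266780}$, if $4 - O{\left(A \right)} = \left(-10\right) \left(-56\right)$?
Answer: $- \frac{580740760081}{412505224230} \approx -1.4078$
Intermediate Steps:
$O{\left(A \right)} = -556$ ($O{\left(A \right)} = 4 - \left(-10\right) \left(-56\right) = 4 - 560 = -556$)
$\frac{O{\left(-1861 \right)}}{-1455828} - \frac{3192126}{2266780} = - \frac{556}{-1455828} - \frac{3192126}{2266780} = \left(-556\right) \left(- \frac{1}{1455828}\right) - \frac{1596063}{1133390} = \frac{139}{363957} - \frac{1596063}{1133390} = - \frac{580740760081}{412505224230}$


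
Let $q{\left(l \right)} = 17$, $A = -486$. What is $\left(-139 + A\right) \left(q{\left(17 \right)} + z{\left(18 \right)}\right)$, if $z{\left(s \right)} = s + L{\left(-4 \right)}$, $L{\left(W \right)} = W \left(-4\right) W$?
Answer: $18125$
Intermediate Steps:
$L{\left(W \right)} = - 4 W^{2}$ ($L{\left(W \right)} = - 4 W W = - 4 W^{2}$)
$z{\left(s \right)} = -64 + s$ ($z{\left(s \right)} = s - 4 \left(-4\right)^{2} = s - 64 = -64 + s$)
$\left(-139 + A\right) \left(q{\left(17 \right)} + z{\left(18 \right)}\right) = \left(-139 - 486\right) \left(17 + \left(-64 + 18\right)\right) = - 625 \left(17 - 46\right) = \left(-625\right) \left(-29\right) = 18125$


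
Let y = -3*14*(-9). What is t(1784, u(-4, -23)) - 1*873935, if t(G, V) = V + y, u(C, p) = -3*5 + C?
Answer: -873576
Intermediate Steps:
u(C, p) = -15 + C
y = 378 (y = -42*(-9) = 378)
t(G, V) = 378 + V (t(G, V) = V + 378 = 378 + V)
t(1784, u(-4, -23)) - 1*873935 = (378 + (-15 - 4)) - 1*873935 = (378 - 19) - 873935 = 359 - 873935 = -873576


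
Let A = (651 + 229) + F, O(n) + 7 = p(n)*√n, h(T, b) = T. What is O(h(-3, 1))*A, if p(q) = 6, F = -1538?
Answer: 4606 - 3948*I*√3 ≈ 4606.0 - 6838.1*I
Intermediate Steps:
O(n) = -7 + 6*√n
A = -658 (A = (651 + 229) - 1538 = 880 - 1538 = -658)
O(h(-3, 1))*A = (-7 + 6*√(-3))*(-658) = (-7 + 6*(I*√3))*(-658) = (-7 + 6*I*√3)*(-658) = 4606 - 3948*I*√3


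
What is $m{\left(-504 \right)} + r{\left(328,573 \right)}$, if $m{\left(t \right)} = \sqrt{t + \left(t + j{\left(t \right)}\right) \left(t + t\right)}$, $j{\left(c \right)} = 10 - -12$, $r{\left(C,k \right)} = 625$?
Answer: $625 + 18 \sqrt{1498} \approx 1321.7$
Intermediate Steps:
$j{\left(c \right)} = 22$ ($j{\left(c \right)} = 10 + 12 = 22$)
$m{\left(t \right)} = \sqrt{t + 2 t \left(22 + t\right)}$ ($m{\left(t \right)} = \sqrt{t + \left(t + 22\right) \left(t + t\right)} = \sqrt{t + \left(22 + t\right) 2 t} = \sqrt{t + 2 t \left(22 + t\right)}$)
$m{\left(-504 \right)} + r{\left(328,573 \right)} = \sqrt{- 504 \left(45 + 2 \left(-504\right)\right)} + 625 = \sqrt{- 504 \left(45 - 1008\right)} + 625 = \sqrt{\left(-504\right) \left(-963\right)} + 625 = \sqrt{485352} + 625 = 18 \sqrt{1498} + 625 = 625 + 18 \sqrt{1498}$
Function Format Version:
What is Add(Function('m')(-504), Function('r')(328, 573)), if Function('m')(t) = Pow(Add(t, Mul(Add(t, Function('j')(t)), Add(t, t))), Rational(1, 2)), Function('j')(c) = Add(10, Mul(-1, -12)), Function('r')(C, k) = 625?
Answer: Add(625, Mul(18, Pow(1498, Rational(1, 2)))) ≈ 1321.7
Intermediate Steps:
Function('j')(c) = 22 (Function('j')(c) = Add(10, 12) = 22)
Function('m')(t) = Pow(Add(t, Mul(2, t, Add(22, t))), Rational(1, 2)) (Function('m')(t) = Pow(Add(t, Mul(Add(t, 22), Add(t, t))), Rational(1, 2)) = Pow(Add(t, Mul(Add(22, t), Mul(2, t))), Rational(1, 2)) = Pow(Add(t, Mul(2, t, Add(22, t))), Rational(1, 2)))
Add(Function('m')(-504), Function('r')(328, 573)) = Add(Pow(Mul(-504, Add(45, Mul(2, -504))), Rational(1, 2)), 625) = Add(Pow(Mul(-504, Add(45, -1008)), Rational(1, 2)), 625) = Add(Pow(Mul(-504, -963), Rational(1, 2)), 625) = Add(Pow(485352, Rational(1, 2)), 625) = Add(Mul(18, Pow(1498, Rational(1, 2))), 625) = Add(625, Mul(18, Pow(1498, Rational(1, 2))))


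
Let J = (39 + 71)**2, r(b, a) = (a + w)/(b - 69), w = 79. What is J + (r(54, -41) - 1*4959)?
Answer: 107077/15 ≈ 7138.5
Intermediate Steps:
r(b, a) = (79 + a)/(-69 + b) (r(b, a) = (a + 79)/(b - 69) = (79 + a)/(-69 + b))
J = 12100 (J = 110**2 = 12100)
J + (r(54, -41) - 1*4959) = 12100 + ((79 - 41)/(-69 + 54) - 1*4959) = 12100 + (38/(-15) - 4959) = 12100 + (-1/15*38 - 4959) = 12100 + (-38/15 - 4959) = 12100 - 74423/15 = 107077/15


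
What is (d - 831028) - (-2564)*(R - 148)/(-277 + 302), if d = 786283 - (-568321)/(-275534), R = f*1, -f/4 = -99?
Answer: -133029073127/6888350 ≈ -19312.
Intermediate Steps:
f = 396 (f = -4*(-99) = 396)
R = 396 (R = 396*1 = 396)
d = 216647131801/275534 (d = 786283 - (-568321)*(-1)/275534 = 786283 - 1*568321/275534 = 786283 - 568321/275534 = 216647131801/275534 ≈ 7.8628e+5)
(d - 831028) - (-2564)*(R - 148)/(-277 + 302) = (216647131801/275534 - 831028) - (-2564)*(396 - 148)/(-277 + 302) = -12329337151/275534 - (-2564)*248/25 = -12329337151/275534 - 1*(-635872/25) = -12329337151/275534 + 635872/25 = -133029073127/6888350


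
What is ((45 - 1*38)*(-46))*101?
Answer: -32522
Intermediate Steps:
((45 - 1*38)*(-46))*101 = ((45 - 38)*(-46))*101 = (7*(-46))*101 = -322*101 = -32522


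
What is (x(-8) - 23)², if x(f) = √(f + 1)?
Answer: (23 - I*√7)² ≈ 522.0 - 121.7*I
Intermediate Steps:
x(f) = √(1 + f)
(x(-8) - 23)² = (√(1 - 8) - 23)² = (√(-7) - 23)² = (I*√7 - 23)² = (-23 + I*√7)²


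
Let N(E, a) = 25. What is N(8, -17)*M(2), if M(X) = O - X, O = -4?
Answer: -150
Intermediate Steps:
M(X) = -4 - X
N(8, -17)*M(2) = 25*(-4 - 1*2) = 25*(-4 - 2) = 25*(-6) = -150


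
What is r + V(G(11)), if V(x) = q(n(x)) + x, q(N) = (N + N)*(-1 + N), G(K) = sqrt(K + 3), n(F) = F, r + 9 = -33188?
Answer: -33169 - sqrt(14) ≈ -33173.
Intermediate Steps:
r = -33197 (r = -9 - 33188 = -33197)
G(K) = sqrt(3 + K)
q(N) = 2*N*(-1 + N) (q(N) = (2*N)*(-1 + N) = 2*N*(-1 + N))
V(x) = x + 2*x*(-1 + x) (V(x) = 2*x*(-1 + x) + x = x + 2*x*(-1 + x))
r + V(G(11)) = -33197 + sqrt(3 + 11)*(-1 + 2*sqrt(3 + 11)) = -33197 + sqrt(14)*(-1 + 2*sqrt(14))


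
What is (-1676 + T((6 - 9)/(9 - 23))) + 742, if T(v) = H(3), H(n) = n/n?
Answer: -933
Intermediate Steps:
H(n) = 1
T(v) = 1
(-1676 + T((6 - 9)/(9 - 23))) + 742 = (-1676 + 1) + 742 = -1675 + 742 = -933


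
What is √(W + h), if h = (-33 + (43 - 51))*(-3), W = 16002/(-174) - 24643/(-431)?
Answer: √13780734953/12499 ≈ 9.3921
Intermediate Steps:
W = -434830/12499 (W = 16002*(-1/174) - 24643*(-1/431) = -2667/29 + 24643/431 = -434830/12499 ≈ -34.789)
h = 123 (h = (-33 - 8)*(-3) = -41*(-3) = 123)
√(W + h) = √(-434830/12499 + 123) = √(1102547/12499) = √13780734953/12499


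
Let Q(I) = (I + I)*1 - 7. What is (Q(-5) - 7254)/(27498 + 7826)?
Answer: -7271/35324 ≈ -0.20584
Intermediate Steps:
Q(I) = -7 + 2*I (Q(I) = (2*I)*1 - 7 = 2*I - 7 = -7 + 2*I)
(Q(-5) - 7254)/(27498 + 7826) = ((-7 + 2*(-5)) - 7254)/(27498 + 7826) = ((-7 - 10) - 7254)/35324 = (-17 - 7254)*(1/35324) = -7271*1/35324 = -7271/35324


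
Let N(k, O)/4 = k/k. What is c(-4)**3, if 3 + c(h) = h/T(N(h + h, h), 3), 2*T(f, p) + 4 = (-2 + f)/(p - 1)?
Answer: -1/27 ≈ -0.037037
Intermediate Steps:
N(k, O) = 4 (N(k, O) = 4*(k/k) = 4*1 = 4)
T(f, p) = -2 + (-2 + f)/(2*(-1 + p)) (T(f, p) = -2 + ((-2 + f)/(p - 1))/2 = -2 + ((-2 + f)/(-1 + p))/2 = -2 + (-2 + f)/(2*(-1 + p)))
c(h) = -3 - 2*h/3 (c(h) = -3 + h/(((2 + 4 - 4*3)/(2*(-1 + 3)))) = -3 + h/(((1/2)*(2 + 4 - 12)/2)) = -3 + h/(((1/2)*(1/2)*(-6))) = -3 + h/(-3/2) = -3 + h*(-2/3) = -3 - 2*h/3)
c(-4)**3 = (-3 - 2/3*(-4))**3 = (-3 + 8/3)**3 = (-1/3)**3 = -1/27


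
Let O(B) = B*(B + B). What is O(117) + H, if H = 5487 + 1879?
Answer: 34744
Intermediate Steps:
O(B) = 2*B² (O(B) = B*(2*B) = 2*B²)
H = 7366
O(117) + H = 2*117² + 7366 = 2*13689 + 7366 = 27378 + 7366 = 34744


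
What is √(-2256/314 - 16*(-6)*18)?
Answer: 2*√10604094/157 ≈ 41.483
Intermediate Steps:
√(-2256/314 - 16*(-6)*18) = √(-2256*1/314 + 96*18) = √(-1128/157 + 1728) = √(270168/157) = 2*√10604094/157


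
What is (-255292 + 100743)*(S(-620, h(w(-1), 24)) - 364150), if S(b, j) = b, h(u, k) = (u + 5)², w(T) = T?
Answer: 56374838730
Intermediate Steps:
h(u, k) = (5 + u)²
(-255292 + 100743)*(S(-620, h(w(-1), 24)) - 364150) = (-255292 + 100743)*(-620 - 364150) = -154549*(-364770) = 56374838730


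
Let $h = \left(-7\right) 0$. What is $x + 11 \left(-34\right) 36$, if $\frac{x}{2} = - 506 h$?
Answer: $-13464$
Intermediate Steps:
$h = 0$
$x = 0$ ($x = 2 \left(\left(-506\right) 0\right) = 2 \cdot 0 = 0$)
$x + 11 \left(-34\right) 36 = 0 + 11 \left(-34\right) 36 = 0 - 13464 = -13464$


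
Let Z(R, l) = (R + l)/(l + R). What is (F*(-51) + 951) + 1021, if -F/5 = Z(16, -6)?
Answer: 2227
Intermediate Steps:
Z(R, l) = 1 (Z(R, l) = (R + l)/(R + l) = 1)
F = -5 (F = -5*1 = -5)
(F*(-51) + 951) + 1021 = (-5*(-51) + 951) + 1021 = (255 + 951) + 1021 = 1206 + 1021 = 2227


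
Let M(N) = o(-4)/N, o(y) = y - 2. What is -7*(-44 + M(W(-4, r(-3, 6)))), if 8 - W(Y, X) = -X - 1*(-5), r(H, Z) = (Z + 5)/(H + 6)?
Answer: 3143/10 ≈ 314.30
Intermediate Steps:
o(y) = -2 + y
r(H, Z) = (5 + Z)/(6 + H)
W(Y, X) = 3 + X (W(Y, X) = 8 - (-X - 1*(-5)) = 8 - (-X + 5) = 8 - (5 - X) = 8 + (-5 + X) = 3 + X)
M(N) = -6/N (M(N) = (-2 - 4)/N = -6/N)
-7*(-44 + M(W(-4, r(-3, 6)))) = -7*(-44 - 6/(3 + (5 + 6)/(6 - 3))) = -7*(-44 - 6/(3 + 11/3)) = -7*(-44 - 6/20/3) = -7*(-44 - 6*3/20) = -7*(-44 - 9/10) = -7*(-449/10) = 3143/10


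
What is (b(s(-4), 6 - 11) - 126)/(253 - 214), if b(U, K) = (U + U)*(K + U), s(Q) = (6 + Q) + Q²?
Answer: 114/13 ≈ 8.7692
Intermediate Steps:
s(Q) = 6 + Q + Q²
b(U, K) = 2*U*(K + U) (b(U, K) = (2*U)*(K + U) = 2*U*(K + U))
(b(s(-4), 6 - 11) - 126)/(253 - 214) = (2*(6 - 4 + (-4)²)*((6 - 11) + (6 - 4 + (-4)²)) - 126)/(253 - 214) = (2*(6 - 4 + 16)*(-5 + (6 - 4 + 16)) - 126)/39 = (2*18*(-5 + 18) - 126)*(1/39) = (2*18*13 - 126)*(1/39) = (468 - 126)*(1/39) = 342*(1/39) = 114/13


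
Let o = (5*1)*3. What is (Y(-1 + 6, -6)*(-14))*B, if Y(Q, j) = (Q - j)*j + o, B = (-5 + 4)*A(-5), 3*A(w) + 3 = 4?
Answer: -238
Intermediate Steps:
A(w) = ⅓ (A(w) = -1 + (⅓)*4 = -1 + 4/3 = ⅓)
B = -⅓ (B = (-5 + 4)*(⅓) = -1*⅓ = -⅓ ≈ -0.33333)
o = 15 (o = 5*3 = 15)
Y(Q, j) = 15 + j*(Q - j) (Y(Q, j) = (Q - j)*j + 15 = j*(Q - j) + 15 = 15 + j*(Q - j))
(Y(-1 + 6, -6)*(-14))*B = ((15 - 1*(-6)² + (-1 + 6)*(-6))*(-14))*(-⅓) = ((15 - 1*36 + 5*(-6))*(-14))*(-⅓) = ((15 - 36 - 30)*(-14))*(-⅓) = -51*(-14)*(-⅓) = 714*(-⅓) = -238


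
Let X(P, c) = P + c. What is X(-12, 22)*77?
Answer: 770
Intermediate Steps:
X(-12, 22)*77 = (-12 + 22)*77 = 10*77 = 770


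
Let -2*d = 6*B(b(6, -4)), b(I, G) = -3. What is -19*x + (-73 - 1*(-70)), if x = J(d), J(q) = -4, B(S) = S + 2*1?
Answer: 73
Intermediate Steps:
B(S) = 2 + S (B(S) = S + 2 = 2 + S)
d = 3 (d = -3*(2 - 3) = -3*(-1) = -½*(-6) = 3)
x = -4
-19*x + (-73 - 1*(-70)) = -19*(-4) + (-73 - 1*(-70)) = 76 + (-73 + 70) = 76 - 3 = 73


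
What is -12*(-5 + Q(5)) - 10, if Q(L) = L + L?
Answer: -70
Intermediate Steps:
Q(L) = 2*L
-12*(-5 + Q(5)) - 10 = -12*(-5 + 2*5) - 10 = -12*(-5 + 10) - 10 = -12*5 - 10 = -3*20 - 10 = -60 - 10 = -70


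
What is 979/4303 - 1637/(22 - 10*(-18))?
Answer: -6846253/869206 ≈ -7.8764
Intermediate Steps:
979/4303 - 1637/(22 - 10*(-18)) = 979*(1/4303) - 1637/(22 + 180) = 979/4303 - 1637/202 = -6846253/869206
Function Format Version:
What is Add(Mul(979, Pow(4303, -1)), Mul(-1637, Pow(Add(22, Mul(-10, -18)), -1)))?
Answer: Rational(-6846253, 869206) ≈ -7.8764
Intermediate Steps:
Add(Mul(979, Pow(4303, -1)), Mul(-1637, Pow(Add(22, Mul(-10, -18)), -1))) = Add(Mul(979, Rational(1, 4303)), Mul(-1637, Pow(Add(22, 180), -1))) = Add(Rational(979, 4303), Mul(-1637, Pow(202, -1))) = Add(Rational(979, 4303), Mul(-1637, Rational(1, 202))) = Add(Rational(979, 4303), Rational(-1637, 202)) = Rational(-6846253, 869206)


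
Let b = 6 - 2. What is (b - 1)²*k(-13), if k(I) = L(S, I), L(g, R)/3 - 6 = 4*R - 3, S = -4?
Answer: -1323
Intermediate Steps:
L(g, R) = 9 + 12*R (L(g, R) = 18 + 3*(4*R - 3) = 18 + 3*(-3 + 4*R) = 18 + (-9 + 12*R) = 9 + 12*R)
k(I) = 9 + 12*I
b = 4
(b - 1)²*k(-13) = (4 - 1)²*(9 + 12*(-13)) = 3²*(9 - 156) = 9*(-147) = -1323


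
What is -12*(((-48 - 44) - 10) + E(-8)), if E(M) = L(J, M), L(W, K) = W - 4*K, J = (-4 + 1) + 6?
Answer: 804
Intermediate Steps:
J = 3 (J = -3 + 6 = 3)
E(M) = 3 - 4*M
-12*(((-48 - 44) - 10) + E(-8)) = -12*(((-48 - 44) - 10) + (3 - 4*(-8))) = -12*((-92 - 10) + (3 + 32)) = -12*(-102 + 35) = -12*(-67) = 804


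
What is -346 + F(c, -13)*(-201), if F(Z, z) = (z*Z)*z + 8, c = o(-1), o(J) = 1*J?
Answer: 32015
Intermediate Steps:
o(J) = J
c = -1
F(Z, z) = 8 + Z*z² (F(Z, z) = (Z*z)*z + 8 = Z*z² + 8 = 8 + Z*z²)
-346 + F(c, -13)*(-201) = -346 + (8 - 1*(-13)²)*(-201) = -346 + (8 - 1*169)*(-201) = -346 + (8 - 169)*(-201) = -346 - 161*(-201) = -346 + 32361 = 32015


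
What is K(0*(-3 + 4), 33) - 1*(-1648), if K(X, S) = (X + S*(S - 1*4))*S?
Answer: 33229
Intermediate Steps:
K(X, S) = S*(X + S*(-4 + S)) (K(X, S) = (X + S*(S - 4))*S = (X + S*(-4 + S))*S = S*(X + S*(-4 + S)))
K(0*(-3 + 4), 33) - 1*(-1648) = 33*(0*(-3 + 4) + 33**2 - 4*33) - 1*(-1648) = 33*(0*1 + 1089 - 132) + 1648 = 33*(0 + 1089 - 132) + 1648 = 33*957 + 1648 = 31581 + 1648 = 33229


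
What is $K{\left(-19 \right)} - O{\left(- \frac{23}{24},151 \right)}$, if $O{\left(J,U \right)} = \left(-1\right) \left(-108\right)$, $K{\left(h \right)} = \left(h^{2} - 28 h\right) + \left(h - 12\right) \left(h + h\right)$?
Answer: $1963$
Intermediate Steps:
$K{\left(h \right)} = h^{2} - 28 h + 2 h \left(-12 + h\right)$ ($K{\left(h \right)} = \left(h^{2} - 28 h\right) + \left(-12 + h\right) 2 h = \left(h^{2} - 28 h\right) + 2 h \left(-12 + h\right) = h^{2} - 28 h + 2 h \left(-12 + h\right)$)
$O{\left(J,U \right)} = 108$
$K{\left(-19 \right)} - O{\left(- \frac{23}{24},151 \right)} = - 19 \left(-52 + 3 \left(-19\right)\right) - 108 = - 19 \left(-52 - 57\right) - 108 = \left(-19\right) \left(-109\right) - 108 = 2071 - 108 = 1963$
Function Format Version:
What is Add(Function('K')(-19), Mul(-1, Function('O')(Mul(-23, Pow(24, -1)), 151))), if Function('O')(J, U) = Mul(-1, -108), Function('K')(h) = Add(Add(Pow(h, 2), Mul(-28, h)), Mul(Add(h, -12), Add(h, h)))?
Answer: 1963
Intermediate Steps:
Function('K')(h) = Add(Pow(h, 2), Mul(-28, h), Mul(2, h, Add(-12, h))) (Function('K')(h) = Add(Add(Pow(h, 2), Mul(-28, h)), Mul(Add(-12, h), Mul(2, h))) = Add(Add(Pow(h, 2), Mul(-28, h)), Mul(2, h, Add(-12, h))) = Add(Pow(h, 2), Mul(-28, h), Mul(2, h, Add(-12, h))))
Function('O')(J, U) = 108
Add(Function('K')(-19), Mul(-1, Function('O')(Mul(-23, Pow(24, -1)), 151))) = Add(Mul(-19, Add(-52, Mul(3, -19))), Mul(-1, 108)) = Add(Mul(-19, Add(-52, -57)), -108) = Add(Mul(-19, -109), -108) = Add(2071, -108) = 1963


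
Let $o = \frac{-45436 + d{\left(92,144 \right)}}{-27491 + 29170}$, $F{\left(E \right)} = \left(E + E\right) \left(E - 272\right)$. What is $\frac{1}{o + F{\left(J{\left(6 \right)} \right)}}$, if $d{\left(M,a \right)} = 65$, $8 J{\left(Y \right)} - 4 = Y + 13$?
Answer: $- \frac{53728}{84594273} \approx -0.00063513$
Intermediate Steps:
$J{\left(Y \right)} = \frac{17}{8} + \frac{Y}{8}$ ($J{\left(Y \right)} = \frac{1}{2} + \frac{Y + 13}{8} = \frac{1}{2} + \frac{13 + Y}{8} = \frac{1}{2} + \left(\frac{13}{8} + \frac{Y}{8}\right) = \frac{17}{8} + \frac{Y}{8}$)
$F{\left(E \right)} = 2 E \left(-272 + E\right)$
$o = - \frac{45371}{1679}$ ($o = \frac{-45436 + 65}{-27491 + 29170} = - \frac{45371}{1679} \approx -27.023$)
$\frac{1}{o + F{\left(J{\left(6 \right)} \right)}} = \frac{1}{- \frac{45371}{1679} + 2 \left(\frac{17}{8} + \frac{1}{8} \cdot 6\right) \left(-272 + \left(\frac{17}{8} + \frac{1}{8} \cdot 6\right)\right)} = \frac{1}{- \frac{45371}{1679} + 2 \left(\frac{17}{8} + \frac{3}{4}\right) \left(-272 + \left(\frac{17}{8} + \frac{3}{4}\right)\right)} = \frac{1}{- \frac{45371}{1679} + 2 \cdot \frac{23}{8} \left(-272 + \frac{23}{8}\right)} = \frac{1}{- \frac{45371}{1679} + 2 \cdot \frac{23}{8} \left(- \frac{2153}{8}\right)} = \frac{1}{- \frac{45371}{1679} - \frac{49519}{32}} = \frac{1}{- \frac{84594273}{53728}} = - \frac{53728}{84594273}$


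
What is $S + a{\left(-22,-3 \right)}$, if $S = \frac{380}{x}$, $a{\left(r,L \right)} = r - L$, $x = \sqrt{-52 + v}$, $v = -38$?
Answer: $-19 - \frac{38 i \sqrt{10}}{3} \approx -19.0 - 40.056 i$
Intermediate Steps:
$x = 3 i \sqrt{10}$ ($x = \sqrt{-52 - 38} = \sqrt{-90} = 3 i \sqrt{10} \approx 9.4868 i$)
$S = - \frac{38 i \sqrt{10}}{3}$ ($S = \frac{380}{3 i \sqrt{10}} = 380 \left(- \frac{i \sqrt{10}}{30}\right) = - \frac{38 i \sqrt{10}}{3} \approx - 40.056 i$)
$S + a{\left(-22,-3 \right)} = - \frac{38 i \sqrt{10}}{3} - 19 = -19 - \frac{38 i \sqrt{10}}{3}$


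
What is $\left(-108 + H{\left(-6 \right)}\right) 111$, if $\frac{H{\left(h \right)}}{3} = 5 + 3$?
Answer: $-9324$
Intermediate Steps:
$H{\left(h \right)} = 24$ ($H{\left(h \right)} = 3 \left(5 + 3\right) = 3 \cdot 8 = 24$)
$\left(-108 + H{\left(-6 \right)}\right) 111 = \left(-108 + 24\right) 111 = \left(-84\right) 111 = -9324$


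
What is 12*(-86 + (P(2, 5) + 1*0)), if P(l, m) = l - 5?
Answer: -1068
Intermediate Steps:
P(l, m) = -5 + l
12*(-86 + (P(2, 5) + 1*0)) = 12*(-86 + ((-5 + 2) + 1*0)) = 12*(-86 + (-3 + 0)) = 12*(-86 - 3) = 12*(-89) = -1068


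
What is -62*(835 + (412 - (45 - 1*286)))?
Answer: -92256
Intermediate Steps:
-62*(835 + (412 - (45 - 1*286))) = -62*(835 + (412 - (45 - 286))) = -62*(835 + (412 - 1*(-241))) = -62*(835 + (412 + 241)) = -62*(835 + 653) = -62*1488 = -92256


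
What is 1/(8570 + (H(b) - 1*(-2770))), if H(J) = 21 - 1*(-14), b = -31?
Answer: 1/11375 ≈ 8.7912e-5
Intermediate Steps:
H(J) = 35 (H(J) = 21 + 14 = 35)
1/(8570 + (H(b) - 1*(-2770))) = 1/(8570 + (35 - 1*(-2770))) = 1/(8570 + (35 + 2770)) = 1/(8570 + 2805) = 1/11375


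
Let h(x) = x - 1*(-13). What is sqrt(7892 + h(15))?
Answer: 12*sqrt(55) ≈ 88.994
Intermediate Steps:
h(x) = 13 + x (h(x) = x + 13 = 13 + x)
sqrt(7892 + h(15)) = sqrt(7892 + (13 + 15)) = sqrt(7892 + 28) = sqrt(7920) = 12*sqrt(55)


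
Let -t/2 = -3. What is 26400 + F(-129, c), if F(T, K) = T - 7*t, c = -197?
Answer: 26229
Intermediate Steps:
t = 6 (t = -2*(-3) = 6)
F(T, K) = -42 + T (F(T, K) = T - 7*6 = T - 42 = -42 + T)
26400 + F(-129, c) = 26400 + (-42 - 129) = 26400 - 171 = 26229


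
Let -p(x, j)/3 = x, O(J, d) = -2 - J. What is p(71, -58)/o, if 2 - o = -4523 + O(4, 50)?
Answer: -213/4531 ≈ -0.047009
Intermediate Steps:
p(x, j) = -3*x
o = 4531 (o = 2 - (-4523 + (-2 - 1*4)) = 2 - (-4523 + (-2 - 4)) = 2 - (-4523 - 6) = 2 - 1*(-4529) = 2 + 4529 = 4531)
p(71, -58)/o = -3*71/4531 = -213*1/4531 = -213/4531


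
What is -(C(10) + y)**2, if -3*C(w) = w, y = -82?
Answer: -65536/9 ≈ -7281.8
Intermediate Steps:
C(w) = -w/3
-(C(10) + y)**2 = -(-1/3*10 - 82)**2 = -(-10/3 - 82)**2 = -(-256/3)**2 = -1*65536/9 = -65536/9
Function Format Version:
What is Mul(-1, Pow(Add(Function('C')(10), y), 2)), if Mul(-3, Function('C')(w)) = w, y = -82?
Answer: Rational(-65536, 9) ≈ -7281.8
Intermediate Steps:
Function('C')(w) = Mul(Rational(-1, 3), w)
Mul(-1, Pow(Add(Function('C')(10), y), 2)) = Mul(-1, Pow(Add(Mul(Rational(-1, 3), 10), -82), 2)) = Mul(-1, Pow(Add(Rational(-10, 3), -82), 2)) = Mul(-1, Pow(Rational(-256, 3), 2)) = Mul(-1, Rational(65536, 9)) = Rational(-65536, 9)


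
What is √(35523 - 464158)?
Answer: I*√428635 ≈ 654.7*I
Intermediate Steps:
√(35523 - 464158) = √(-428635) = I*√428635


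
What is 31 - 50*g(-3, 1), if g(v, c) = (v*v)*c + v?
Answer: -269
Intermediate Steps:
g(v, c) = v + c*v**2 (g(v, c) = v**2*c + v = c*v**2 + v = v + c*v**2)
31 - 50*g(-3, 1) = 31 - (-150)*(1 + 1*(-3)) = 31 - (-150)*(1 - 3) = 31 - (-150)*(-2) = 31 - 50*6 = 31 - 300 = -269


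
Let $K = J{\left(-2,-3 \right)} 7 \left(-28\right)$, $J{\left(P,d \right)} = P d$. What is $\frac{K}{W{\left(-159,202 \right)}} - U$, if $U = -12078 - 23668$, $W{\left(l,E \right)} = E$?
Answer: $\frac{3609758}{101} \approx 35740.0$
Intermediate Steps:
$U = -35746$ ($U = -12078 - 23668 = -35746$)
$K = -1176$ ($K = \left(-2\right) \left(-3\right) 7 \left(-28\right) = 6 \cdot 7 \left(-28\right) = 42 \left(-28\right) = -1176$)
$\frac{K}{W{\left(-159,202 \right)}} - U = - \frac{1176}{202} - -35746 = \left(-1176\right) \frac{1}{202} + 35746 = - \frac{588}{101} + 35746 = \frac{3609758}{101}$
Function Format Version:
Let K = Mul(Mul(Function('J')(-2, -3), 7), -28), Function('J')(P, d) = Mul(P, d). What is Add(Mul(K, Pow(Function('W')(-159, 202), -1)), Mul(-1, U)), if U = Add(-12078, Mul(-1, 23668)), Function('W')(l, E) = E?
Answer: Rational(3609758, 101) ≈ 35740.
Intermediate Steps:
U = -35746 (U = Add(-12078, -23668) = -35746)
K = -1176 (K = Mul(Mul(Mul(-2, -3), 7), -28) = Mul(Mul(6, 7), -28) = Mul(42, -28) = -1176)
Add(Mul(K, Pow(Function('W')(-159, 202), -1)), Mul(-1, U)) = Add(Mul(-1176, Pow(202, -1)), Mul(-1, -35746)) = Add(Mul(-1176, Rational(1, 202)), 35746) = Add(Rational(-588, 101), 35746) = Rational(3609758, 101)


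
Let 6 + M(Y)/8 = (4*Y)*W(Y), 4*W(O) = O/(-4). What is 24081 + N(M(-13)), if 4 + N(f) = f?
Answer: 23691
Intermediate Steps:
W(O) = -O/16 (W(O) = (O/(-4))/4 = (O*(-¼))/4 = (-O/4)/4 = -O/16)
M(Y) = -48 - 2*Y² (M(Y) = -48 + 8*((4*Y)*(-Y/16)) = -48 + 8*(-Y²/4) = -48 - 2*Y²)
N(f) = -4 + f
24081 + N(M(-13)) = 24081 + (-4 + (-48 - 2*(-13)²)) = 24081 + (-4 + (-48 - 2*169)) = 24081 + (-4 + (-48 - 338)) = 24081 + (-4 - 386) = 24081 - 390 = 23691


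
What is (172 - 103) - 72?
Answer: -3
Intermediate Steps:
(172 - 103) - 72 = 69 - 72 = -3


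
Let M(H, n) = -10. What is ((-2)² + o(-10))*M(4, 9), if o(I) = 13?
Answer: -170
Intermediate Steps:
((-2)² + o(-10))*M(4, 9) = ((-2)² + 13)*(-10) = (4 + 13)*(-10) = 17*(-10) = -170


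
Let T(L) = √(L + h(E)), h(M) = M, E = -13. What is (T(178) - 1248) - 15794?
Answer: -17042 + √165 ≈ -17029.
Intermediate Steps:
T(L) = √(-13 + L) (T(L) = √(L - 13) = √(-13 + L))
(T(178) - 1248) - 15794 = (√(-13 + 178) - 1248) - 15794 = (√165 - 1248) - 15794 = (-1248 + √165) - 15794 = -17042 + √165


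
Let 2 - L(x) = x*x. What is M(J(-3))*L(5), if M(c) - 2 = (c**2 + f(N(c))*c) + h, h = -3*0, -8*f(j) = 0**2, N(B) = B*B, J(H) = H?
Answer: -253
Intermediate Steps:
N(B) = B**2
f(j) = 0 (f(j) = -1/8*0**2 = -1/8*0 = 0)
h = 0
L(x) = 2 - x**2 (L(x) = 2 - x*x = 2 - x**2)
M(c) = 2 + c**2 (M(c) = 2 + ((c**2 + 0*c) + 0) = 2 + ((c**2 + 0) + 0) = 2 + (c**2 + 0) = 2 + c**2)
M(J(-3))*L(5) = (2 + (-3)**2)*(2 - 1*5**2) = (2 + 9)*(2 - 1*25) = 11*(2 - 25) = 11*(-23) = -253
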